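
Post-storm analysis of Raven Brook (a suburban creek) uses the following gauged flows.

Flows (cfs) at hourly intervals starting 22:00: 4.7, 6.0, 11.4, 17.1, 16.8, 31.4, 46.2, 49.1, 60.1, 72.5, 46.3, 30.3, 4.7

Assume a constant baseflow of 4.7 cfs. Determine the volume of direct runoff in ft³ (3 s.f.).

V ≈ 1.21 × 10^6 ft³

Direct-runoff ordinates (Q − Q_b): 0.0, 1.3, 6.7, 12.4, 12.1, 26.7, 41.5, 44.4, 55.4, 67.8, 41.6, 25.6, 0.0 cfs.
ΣQ_DR = 335.5 cfs.
With Δt = 1 h = 3600 s, V = ΣQ_DR · Δt = 335.5 × 3600 = 1.21 × 10^6 ft³.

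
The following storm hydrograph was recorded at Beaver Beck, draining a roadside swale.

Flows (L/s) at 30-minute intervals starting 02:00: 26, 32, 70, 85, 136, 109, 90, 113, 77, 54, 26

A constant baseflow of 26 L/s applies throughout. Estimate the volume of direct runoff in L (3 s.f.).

Direct-runoff ordinates (Q − Q_b): 0.0, 6.0, 44.0, 59.0, 110.0, 83.0, 64.0, 87.0, 51.0, 28.0, 0.0 L/s.
ΣQ_DR = 532.0 L/s.
With Δt = 0.5 h = 1800 s, V = ΣQ_DR · Δt = 532.0 × 1800 = 9.58 × 10^5 L.

V ≈ 9.58 × 10^5 L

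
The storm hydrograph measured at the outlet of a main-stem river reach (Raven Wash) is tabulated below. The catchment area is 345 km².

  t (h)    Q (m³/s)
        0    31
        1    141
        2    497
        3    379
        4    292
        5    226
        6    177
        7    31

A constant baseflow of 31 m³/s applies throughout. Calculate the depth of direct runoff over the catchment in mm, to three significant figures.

d ≈ 15.9 mm

Direct runoff: 0.0, 110.0, 466.0, 348.0, 261.0, 195.0, 146.0, 0.0 m³/s; ΣQ_DR = 1526 m³/s.
V = ΣQ_DR · Δt = 1526 × 3600 s = 5.494 × 10^6 m³.
Over A = 345 km², depth = V / A = 15.9 mm.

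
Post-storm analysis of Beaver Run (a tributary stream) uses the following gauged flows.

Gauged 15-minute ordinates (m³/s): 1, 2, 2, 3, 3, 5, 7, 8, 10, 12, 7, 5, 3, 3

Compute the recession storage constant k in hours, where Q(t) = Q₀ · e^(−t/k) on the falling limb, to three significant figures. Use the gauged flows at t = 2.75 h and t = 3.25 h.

On the falling limb, Q drops from 5 to 3 m³/s between t = 2.75 h and t = 3.25 h (Δt = 0.5 h).
k = −Δt / ln(Q₂/Q₁) = −0.5 / ln(3/5) = 0.979 h.

k ≈ 0.979 h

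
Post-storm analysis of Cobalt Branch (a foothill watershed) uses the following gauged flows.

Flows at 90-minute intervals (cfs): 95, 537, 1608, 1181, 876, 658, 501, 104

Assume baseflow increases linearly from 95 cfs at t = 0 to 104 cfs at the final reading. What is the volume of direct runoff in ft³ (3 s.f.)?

V ≈ 2.57 × 10^7 ft³

Direct-runoff ordinates (Q − Q_b): 0.00, 440.71, 1510.43, 1082.14, 775.86, 556.57, 398.29, 0.00 cfs.
ΣQ_DR = 4764 cfs.
With Δt = 1.5 h = 5400 s, V = ΣQ_DR · Δt = 4764 × 5400 = 2.57 × 10^7 ft³.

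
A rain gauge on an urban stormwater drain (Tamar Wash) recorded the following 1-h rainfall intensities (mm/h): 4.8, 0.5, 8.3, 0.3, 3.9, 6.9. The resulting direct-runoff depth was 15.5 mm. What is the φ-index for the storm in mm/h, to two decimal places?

φ ≈ 2.10 mm/h

Only the 4 blocks with intensity above φ contribute runoff: 4.8, 8.3, 3.9, 6.9 mm/h.
Σ(I−φ)·Δt = d  ⇒  (4.8+8.3+3.9+6.9 − 4φ)·1 = 15.5
φ = (23.90 − 15.5/1) / 4 = 2.10 mm/h.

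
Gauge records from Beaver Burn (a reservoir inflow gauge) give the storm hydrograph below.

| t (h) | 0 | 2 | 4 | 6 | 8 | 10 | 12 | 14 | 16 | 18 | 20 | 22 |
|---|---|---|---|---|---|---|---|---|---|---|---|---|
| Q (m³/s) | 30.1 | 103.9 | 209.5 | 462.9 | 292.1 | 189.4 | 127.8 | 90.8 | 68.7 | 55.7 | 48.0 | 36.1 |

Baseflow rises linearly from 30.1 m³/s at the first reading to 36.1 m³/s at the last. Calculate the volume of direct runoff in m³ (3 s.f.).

Direct-runoff ordinates (Q − Q_b): 0.00, 73.25, 178.31, 431.16, 259.82, 156.57, 94.43, 56.88, 34.24, 20.69, 12.45, 0.00 m³/s.
ΣQ_DR = 1318 m³/s.
With Δt = 2 h = 7200 s, V = ΣQ_DR · Δt = 1318 × 7200 = 9.49 × 10^6 m³.

V ≈ 9.49 × 10^6 m³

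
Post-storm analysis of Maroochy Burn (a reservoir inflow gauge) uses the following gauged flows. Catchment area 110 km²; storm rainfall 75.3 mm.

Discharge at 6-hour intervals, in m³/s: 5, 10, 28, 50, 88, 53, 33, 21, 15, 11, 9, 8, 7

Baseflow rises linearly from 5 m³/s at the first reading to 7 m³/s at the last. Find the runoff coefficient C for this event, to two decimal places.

ΣQ_DR = 260.0 m³/s; V = ΣQ_DR·Δt = 5.616 × 10^6 m³.
Runoff depth d = V / A = 51.05 mm.
C = d / P = 51.05 / 75.3 = 0.68.

C ≈ 0.68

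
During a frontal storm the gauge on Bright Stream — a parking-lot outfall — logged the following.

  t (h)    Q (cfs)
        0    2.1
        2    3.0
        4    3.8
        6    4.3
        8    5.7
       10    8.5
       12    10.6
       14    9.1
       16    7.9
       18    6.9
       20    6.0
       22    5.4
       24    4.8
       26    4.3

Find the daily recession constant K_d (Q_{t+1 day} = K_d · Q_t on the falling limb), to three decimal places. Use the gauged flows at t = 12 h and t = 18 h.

K_d ≈ 0.180

Between t = 12 h and t = 18 h the flow falls from 10.6 to 6.9 cfs over 3×2 h = 6 h.
Per-interval ratio K = (6.9/10.6)^(1/3) = 0.8667; K_d = K^(24/2) = 0.180.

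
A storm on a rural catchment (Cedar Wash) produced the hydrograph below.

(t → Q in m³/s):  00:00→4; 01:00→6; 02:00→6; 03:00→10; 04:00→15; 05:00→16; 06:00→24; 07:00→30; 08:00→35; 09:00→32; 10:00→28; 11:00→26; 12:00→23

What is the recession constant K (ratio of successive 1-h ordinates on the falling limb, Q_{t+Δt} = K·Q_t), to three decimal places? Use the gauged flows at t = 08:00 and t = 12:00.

K ≈ 0.900

Using the recession-limb readings at t = 08:00 and t = 12:00: Q falls from 35 to 23 m³/s over 4 intervals.
K = (Q₂/Q₁)^(1/4) = (23/35)^(1/4) = 0.900.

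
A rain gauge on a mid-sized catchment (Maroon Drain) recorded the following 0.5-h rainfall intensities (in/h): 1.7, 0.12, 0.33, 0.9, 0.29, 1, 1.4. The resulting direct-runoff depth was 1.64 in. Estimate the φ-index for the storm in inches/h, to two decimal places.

Only the 4 blocks with intensity above φ contribute runoff: 1.7, 0.9, 1, 1.4 in/h.
Σ(I−φ)·Δt = d  ⇒  (1.7+0.9+1+1.4 − 4φ)·0.5 = 1.64
φ = (5.000 − 1.64/0.5) / 4 = 0.43 in/h.

φ ≈ 0.43 in/h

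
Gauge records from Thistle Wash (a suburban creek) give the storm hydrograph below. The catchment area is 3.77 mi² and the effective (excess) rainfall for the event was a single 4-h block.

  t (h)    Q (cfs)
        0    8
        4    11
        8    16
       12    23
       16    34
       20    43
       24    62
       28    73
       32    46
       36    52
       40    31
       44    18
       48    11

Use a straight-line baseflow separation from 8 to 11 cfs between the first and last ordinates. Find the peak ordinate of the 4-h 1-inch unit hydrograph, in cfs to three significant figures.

Direct runoff: 0.00, 2.75, 7.50, 14.25, 25.00, 33.75, 52.50, 63.25, 36.00, 41.75, 20.50, 7.25, 0.00 cfs; ΣQ_DR = 304.5 cfs, peak = 63.25 cfs.
Runoff depth d = ΣQ_DR·Δt / A = 304.5 × 14400 / (3.77 mi²) = 0.5006 in.
The 1-inch UH is the DRH scaled by (1 in)/d, so U_p = 63.25 × 1/0.5006 = 126 cfs.

U_p ≈ 126 cfs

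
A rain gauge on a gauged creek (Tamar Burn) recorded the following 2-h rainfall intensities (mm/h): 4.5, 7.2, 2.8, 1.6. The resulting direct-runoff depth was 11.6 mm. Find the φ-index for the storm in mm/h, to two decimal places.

φ ≈ 2.95 mm/h

Only the 2 blocks with intensity above φ contribute runoff: 4.5, 7.2 mm/h.
Σ(I−φ)·Δt = d  ⇒  (4.5+7.2 − 2φ)·2 = 11.6
φ = (11.70 − 11.6/2) / 2 = 2.95 mm/h.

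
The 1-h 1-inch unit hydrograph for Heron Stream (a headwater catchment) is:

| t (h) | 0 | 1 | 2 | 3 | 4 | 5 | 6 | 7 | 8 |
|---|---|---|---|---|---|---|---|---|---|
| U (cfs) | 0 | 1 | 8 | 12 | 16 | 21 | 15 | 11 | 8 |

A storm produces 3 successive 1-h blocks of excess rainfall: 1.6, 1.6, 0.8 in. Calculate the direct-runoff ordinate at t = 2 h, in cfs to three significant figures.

Q ≈ 14.4 cfs

By discrete convolution, Q_j = Σ (P_i / 1 in) · U_{j−i}.
At t = 2 h (j=2): Q = (1.6/1)·8 + (1.6/1)·1 + (0.8/1)·0 = 14.4 cfs.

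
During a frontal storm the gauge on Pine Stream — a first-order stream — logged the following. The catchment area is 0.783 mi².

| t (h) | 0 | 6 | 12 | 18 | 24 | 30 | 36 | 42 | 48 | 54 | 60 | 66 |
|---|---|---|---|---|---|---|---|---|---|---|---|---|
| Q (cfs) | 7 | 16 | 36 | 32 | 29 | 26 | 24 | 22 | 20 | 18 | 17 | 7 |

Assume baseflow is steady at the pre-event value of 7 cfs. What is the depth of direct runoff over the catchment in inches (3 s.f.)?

Direct runoff: 0.0, 9.0, 29.0, 25.0, 22.0, 19.0, 17.0, 15.0, 13.0, 11.0, 10.0, 0.0 cfs; ΣQ_DR = 170.0 cfs.
V = ΣQ_DR · Δt = 170.0 × 21600 s = 3.672 × 10^6 ft³.
Over A = 0.783 mi², depth = V / A = 2.02 in.

d ≈ 2.02 in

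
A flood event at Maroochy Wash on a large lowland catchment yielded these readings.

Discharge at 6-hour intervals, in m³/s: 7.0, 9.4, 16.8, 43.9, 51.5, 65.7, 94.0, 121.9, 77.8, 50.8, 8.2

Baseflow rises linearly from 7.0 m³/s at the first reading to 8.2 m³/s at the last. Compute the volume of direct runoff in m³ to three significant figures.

V ≈ 1.00 × 10^7 m³

Direct-runoff ordinates (Q − Q_b): 0.00, 2.28, 9.56, 36.54, 44.02, 58.10, 86.28, 114.06, 69.84, 42.72, 0.00 m³/s.
ΣQ_DR = 463.4 m³/s.
With Δt = 6 h = 21600 s, V = ΣQ_DR · Δt = 463.4 × 21600 = 1.00 × 10^7 m³.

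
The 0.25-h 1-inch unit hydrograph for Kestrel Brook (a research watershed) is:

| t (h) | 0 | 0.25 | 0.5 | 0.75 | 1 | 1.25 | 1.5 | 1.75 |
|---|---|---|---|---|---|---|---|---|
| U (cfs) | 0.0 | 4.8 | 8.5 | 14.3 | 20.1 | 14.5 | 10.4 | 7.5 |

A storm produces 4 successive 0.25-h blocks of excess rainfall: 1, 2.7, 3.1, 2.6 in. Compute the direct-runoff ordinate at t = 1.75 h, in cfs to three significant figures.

Q ≈ 133 cfs

By discrete convolution, Q_j = Σ (P_i / 1 in) · U_{j−i}.
At t = 1.75 h (j=7): Q = (1/1)·7.5 + (2.7/1)·10.4 + (3.1/1)·14.5 + (2.6/1)·20.1 = 133 cfs.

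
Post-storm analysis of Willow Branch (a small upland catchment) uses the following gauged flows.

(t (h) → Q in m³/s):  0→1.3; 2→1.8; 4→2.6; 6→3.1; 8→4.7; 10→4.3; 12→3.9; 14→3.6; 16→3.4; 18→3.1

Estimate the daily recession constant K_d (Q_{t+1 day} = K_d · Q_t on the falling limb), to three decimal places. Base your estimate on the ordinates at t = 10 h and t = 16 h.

K_d ≈ 0.391

Between t = 10 h and t = 16 h the flow falls from 4.3 to 3.4 m³/s over 3×2 h = 6 h.
Per-interval ratio K = (3.4/4.3)^(1/3) = 0.9247; K_d = K^(24/2) = 0.391.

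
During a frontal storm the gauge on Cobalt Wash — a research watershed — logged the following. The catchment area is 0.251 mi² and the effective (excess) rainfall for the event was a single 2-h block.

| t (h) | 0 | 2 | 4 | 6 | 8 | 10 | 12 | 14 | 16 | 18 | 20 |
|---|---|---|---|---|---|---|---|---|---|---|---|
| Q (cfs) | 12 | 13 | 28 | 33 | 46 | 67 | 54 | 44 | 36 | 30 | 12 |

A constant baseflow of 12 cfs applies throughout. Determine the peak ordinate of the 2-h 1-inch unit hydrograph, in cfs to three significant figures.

Direct runoff: 0.0, 1.0, 16.0, 21.0, 34.0, 55.0, 42.0, 32.0, 24.0, 18.0, 0.0 cfs; ΣQ_DR = 243.0 cfs, peak = 55.0 cfs.
Runoff depth d = ΣQ_DR·Δt / A = 243.0 × 7200 / (0.251 mi²) = 3.000 in.
The 1-inch UH is the DRH scaled by (1 in)/d, so U_p = 55.0 × 1/3.000 = 18.3 cfs.

U_p ≈ 18.3 cfs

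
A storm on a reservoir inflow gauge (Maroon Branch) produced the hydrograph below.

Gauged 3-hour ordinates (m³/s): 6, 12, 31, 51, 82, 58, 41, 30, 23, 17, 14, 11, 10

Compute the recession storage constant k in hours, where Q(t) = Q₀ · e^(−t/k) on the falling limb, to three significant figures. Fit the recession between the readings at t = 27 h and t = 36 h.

On the falling limb, Q drops from 17 to 10 m³/s between t = 27 h and t = 36 h (Δt = 9 h).
k = −Δt / ln(Q₂/Q₁) = −9 / ln(10/17) = 17.0 h.

k ≈ 17.0 h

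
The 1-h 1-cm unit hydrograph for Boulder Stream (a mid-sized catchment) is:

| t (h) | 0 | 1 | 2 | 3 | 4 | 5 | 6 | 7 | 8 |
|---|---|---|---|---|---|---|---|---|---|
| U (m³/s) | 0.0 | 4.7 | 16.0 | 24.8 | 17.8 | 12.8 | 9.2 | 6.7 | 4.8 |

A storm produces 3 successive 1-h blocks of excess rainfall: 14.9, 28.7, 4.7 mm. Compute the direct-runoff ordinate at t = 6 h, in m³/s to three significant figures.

By discrete convolution, Q_j = Σ (P_i / 10 mm) · U_{j−i}.
At t = 6 h (j=6): Q = (14.9/10)·9.2 + (28.7/10)·12.8 + (4.7/10)·17.8 = 58.8 m³/s.

Q ≈ 58.8 m³/s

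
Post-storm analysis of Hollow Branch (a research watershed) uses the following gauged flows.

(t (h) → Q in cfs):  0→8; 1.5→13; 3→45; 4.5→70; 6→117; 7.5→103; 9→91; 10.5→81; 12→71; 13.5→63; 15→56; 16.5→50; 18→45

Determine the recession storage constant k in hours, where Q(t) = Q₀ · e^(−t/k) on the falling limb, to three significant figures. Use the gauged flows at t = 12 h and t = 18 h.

On the falling limb, Q drops from 71 to 45 cfs between t = 12 h and t = 18 h (Δt = 6 h).
k = −Δt / ln(Q₂/Q₁) = −6 / ln(45/71) = 13.2 h.

k ≈ 13.2 h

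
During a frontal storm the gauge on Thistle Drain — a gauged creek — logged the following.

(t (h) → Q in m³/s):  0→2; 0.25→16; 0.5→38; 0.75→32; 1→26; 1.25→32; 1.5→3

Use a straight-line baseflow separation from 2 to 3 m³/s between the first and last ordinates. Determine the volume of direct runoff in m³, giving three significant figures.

Direct-runoff ordinates (Q − Q_b): 0.00, 13.83, 35.67, 29.50, 23.33, 29.17, 0.00 m³/s.
ΣQ_DR = 131.5 m³/s.
With Δt = 0.25 h = 900 s, V = ΣQ_DR · Δt = 131.5 × 900 = 1.18 × 10^5 m³.

V ≈ 1.18 × 10^5 m³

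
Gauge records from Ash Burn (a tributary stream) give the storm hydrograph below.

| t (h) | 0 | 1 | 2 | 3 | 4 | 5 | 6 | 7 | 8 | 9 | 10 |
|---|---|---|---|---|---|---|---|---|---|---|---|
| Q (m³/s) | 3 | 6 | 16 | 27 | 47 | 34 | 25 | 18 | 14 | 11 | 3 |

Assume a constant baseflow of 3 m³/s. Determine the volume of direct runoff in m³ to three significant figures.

Direct-runoff ordinates (Q − Q_b): 0.0, 3.0, 13.0, 24.0, 44.0, 31.0, 22.0, 15.0, 11.0, 8.0, 0.0 m³/s.
ΣQ_DR = 171.0 m³/s.
With Δt = 1 h = 3600 s, V = ΣQ_DR · Δt = 171.0 × 3600 = 6.16 × 10^5 m³.

V ≈ 6.16 × 10^5 m³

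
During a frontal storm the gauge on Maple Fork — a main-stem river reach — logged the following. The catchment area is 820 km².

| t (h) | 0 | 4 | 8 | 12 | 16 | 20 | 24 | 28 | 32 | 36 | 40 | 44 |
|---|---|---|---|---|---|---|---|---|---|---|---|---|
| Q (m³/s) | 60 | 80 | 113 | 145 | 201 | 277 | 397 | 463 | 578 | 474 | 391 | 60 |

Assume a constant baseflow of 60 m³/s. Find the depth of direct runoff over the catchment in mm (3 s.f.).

Direct runoff: 0.0, 20.0, 53.0, 85.0, 141.0, 217.0, 337.0, 403.0, 518.0, 414.0, 331.0, 0.0 m³/s; ΣQ_DR = 2519 m³/s.
V = ΣQ_DR · Δt = 2519 × 14400 s = 3.627 × 10^7 m³.
Over A = 820 km², depth = V / A = 44.2 mm.

d ≈ 44.2 mm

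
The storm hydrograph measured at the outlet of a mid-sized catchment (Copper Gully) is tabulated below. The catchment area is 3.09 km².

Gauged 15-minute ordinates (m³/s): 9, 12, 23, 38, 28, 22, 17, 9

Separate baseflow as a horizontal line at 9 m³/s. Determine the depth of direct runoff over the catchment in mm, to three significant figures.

Direct runoff: 0.0, 3.0, 14.0, 29.0, 19.0, 13.0, 8.0, 0.0 m³/s; ΣQ_DR = 86.00 m³/s.
V = ΣQ_DR · Δt = 86.00 × 900 s = 77400 m³.
Over A = 3.09 km², depth = V / A = 25.0 mm.

d ≈ 25.0 mm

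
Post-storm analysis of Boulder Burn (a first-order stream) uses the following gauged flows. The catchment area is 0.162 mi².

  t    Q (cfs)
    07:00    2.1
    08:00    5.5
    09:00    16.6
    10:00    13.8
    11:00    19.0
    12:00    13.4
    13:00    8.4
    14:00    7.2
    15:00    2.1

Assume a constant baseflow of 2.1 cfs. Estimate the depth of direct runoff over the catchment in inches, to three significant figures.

Direct runoff: 0.0, 3.4, 14.5, 11.7, 16.9, 11.3, 6.3, 5.1, 0.0 cfs; ΣQ_DR = 69.20 cfs.
V = ΣQ_DR · Δt = 69.20 × 3600 s = 2.491 × 10^5 ft³.
Over A = 0.162 mi², depth = V / A = 0.662 in.

d ≈ 0.662 in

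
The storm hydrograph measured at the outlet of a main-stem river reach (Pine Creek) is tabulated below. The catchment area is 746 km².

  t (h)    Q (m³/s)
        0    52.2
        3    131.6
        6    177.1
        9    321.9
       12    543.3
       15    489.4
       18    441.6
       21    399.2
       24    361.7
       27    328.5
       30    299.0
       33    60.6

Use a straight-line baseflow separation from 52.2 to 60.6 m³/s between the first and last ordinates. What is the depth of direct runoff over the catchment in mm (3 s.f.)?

Direct runoff: 0.00, 78.64, 123.37, 267.41, 488.05, 433.38, 384.82, 341.65, 303.39, 269.43, 239.16, 0.00 m³/s; ΣQ_DR = 2929 m³/s.
V = ΣQ_DR · Δt = 2929 × 10800 s = 3.164 × 10^7 m³.
Over A = 746 km², depth = V / A = 42.4 mm.

d ≈ 42.4 mm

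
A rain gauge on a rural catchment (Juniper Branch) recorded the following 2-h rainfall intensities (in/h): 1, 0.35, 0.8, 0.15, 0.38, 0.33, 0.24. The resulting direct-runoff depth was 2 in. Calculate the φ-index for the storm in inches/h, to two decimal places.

φ ≈ 0.40 in/h

Only the 2 blocks with intensity above φ contribute runoff: 1, 0.8 in/h.
Σ(I−φ)·Δt = d  ⇒  (1+0.8 − 2φ)·2 = 2
φ = (1.800 − 2/2) / 2 = 0.40 in/h.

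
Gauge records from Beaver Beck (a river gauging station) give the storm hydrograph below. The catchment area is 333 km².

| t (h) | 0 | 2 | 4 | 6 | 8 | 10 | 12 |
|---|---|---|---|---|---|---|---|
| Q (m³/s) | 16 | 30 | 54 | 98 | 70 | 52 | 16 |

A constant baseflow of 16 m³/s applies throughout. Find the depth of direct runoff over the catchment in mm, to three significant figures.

Direct runoff: 0.0, 14.0, 38.0, 82.0, 54.0, 36.0, 0.0 m³/s; ΣQ_DR = 224.0 m³/s.
V = ΣQ_DR · Δt = 224.0 × 7200 s = 1.613 × 10^6 m³.
Over A = 333 km², depth = V / A = 4.84 mm.

d ≈ 4.84 mm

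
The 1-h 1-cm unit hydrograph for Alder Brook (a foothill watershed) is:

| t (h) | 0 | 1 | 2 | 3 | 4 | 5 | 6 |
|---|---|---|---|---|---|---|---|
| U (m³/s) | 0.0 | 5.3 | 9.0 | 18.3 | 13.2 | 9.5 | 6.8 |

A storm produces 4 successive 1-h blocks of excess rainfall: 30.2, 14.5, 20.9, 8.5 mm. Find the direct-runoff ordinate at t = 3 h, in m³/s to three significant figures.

Q ≈ 79.4 m³/s

By discrete convolution, Q_j = Σ (P_i / 10 mm) · U_{j−i}.
At t = 3 h (j=3): Q = (30.2/10)·18.3 + (14.5/10)·9.0 + (20.9/10)·5.3 + (8.5/10)·0.0 = 79.4 m³/s.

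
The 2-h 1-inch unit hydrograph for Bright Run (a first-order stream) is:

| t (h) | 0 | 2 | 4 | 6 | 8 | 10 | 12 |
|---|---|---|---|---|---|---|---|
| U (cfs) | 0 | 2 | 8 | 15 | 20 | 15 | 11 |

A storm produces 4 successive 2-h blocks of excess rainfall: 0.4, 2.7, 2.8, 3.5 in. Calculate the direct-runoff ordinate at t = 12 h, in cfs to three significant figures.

Q ≈ 153 cfs

By discrete convolution, Q_j = Σ (P_i / 1 in) · U_{j−i}.
At t = 12 h (j=6): Q = (0.4/1)·11 + (2.7/1)·15 + (2.8/1)·20 + (3.5/1)·15 = 153 cfs.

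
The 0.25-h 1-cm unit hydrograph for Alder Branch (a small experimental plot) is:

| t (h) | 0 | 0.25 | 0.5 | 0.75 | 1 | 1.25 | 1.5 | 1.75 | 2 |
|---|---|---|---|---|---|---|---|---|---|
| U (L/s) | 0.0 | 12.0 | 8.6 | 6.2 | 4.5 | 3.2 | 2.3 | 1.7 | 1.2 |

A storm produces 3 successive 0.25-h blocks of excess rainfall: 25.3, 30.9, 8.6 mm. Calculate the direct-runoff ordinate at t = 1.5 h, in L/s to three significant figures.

By discrete convolution, Q_j = Σ (P_i / 10 mm) · U_{j−i}.
At t = 1.5 h (j=6): Q = (25.3/10)·2.3 + (30.9/10)·3.2 + (8.6/10)·4.5 = 19.6 L/s.

Q ≈ 19.6 L/s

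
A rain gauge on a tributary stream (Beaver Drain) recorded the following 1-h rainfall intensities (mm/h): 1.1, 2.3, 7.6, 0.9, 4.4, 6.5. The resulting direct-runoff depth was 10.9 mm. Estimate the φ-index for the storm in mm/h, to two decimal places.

Only the 3 blocks with intensity above φ contribute runoff: 7.6, 4.4, 6.5 mm/h.
Σ(I−φ)·Δt = d  ⇒  (7.6+4.4+6.5 − 3φ)·1 = 10.9
φ = (18.50 − 10.9/1) / 3 = 2.53 mm/h.

φ ≈ 2.53 mm/h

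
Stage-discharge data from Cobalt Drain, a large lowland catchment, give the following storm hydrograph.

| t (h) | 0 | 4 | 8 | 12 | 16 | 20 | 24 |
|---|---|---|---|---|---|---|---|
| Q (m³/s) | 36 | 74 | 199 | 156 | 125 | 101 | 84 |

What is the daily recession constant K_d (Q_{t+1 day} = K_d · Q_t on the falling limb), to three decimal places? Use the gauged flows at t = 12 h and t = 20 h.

Between t = 12 h and t = 20 h the flow falls from 156 to 101 m³/s over 2×4 h = 8 h.
Per-interval ratio K = (101/156)^(1/2) = 0.8046; K_d = K^(24/4) = 0.271.

K_d ≈ 0.271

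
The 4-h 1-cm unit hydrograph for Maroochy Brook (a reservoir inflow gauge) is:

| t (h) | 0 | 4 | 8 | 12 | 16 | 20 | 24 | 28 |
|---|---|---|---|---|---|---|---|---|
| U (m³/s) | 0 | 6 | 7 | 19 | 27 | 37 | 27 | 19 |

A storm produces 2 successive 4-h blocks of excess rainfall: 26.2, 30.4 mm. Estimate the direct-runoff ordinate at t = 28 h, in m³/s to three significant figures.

By discrete convolution, Q_j = Σ (P_i / 10 mm) · U_{j−i}.
At t = 28 h (j=7): Q = (26.2/10)·19 + (30.4/10)·27 = 132 m³/s.

Q ≈ 132 m³/s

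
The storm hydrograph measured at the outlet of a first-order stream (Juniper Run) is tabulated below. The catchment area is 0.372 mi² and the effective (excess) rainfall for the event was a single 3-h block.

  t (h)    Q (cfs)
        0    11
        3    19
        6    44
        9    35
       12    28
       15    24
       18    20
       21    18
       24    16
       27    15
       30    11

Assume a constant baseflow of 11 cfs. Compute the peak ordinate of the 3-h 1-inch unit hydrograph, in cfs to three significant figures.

Direct runoff: 0.0, 8.0, 33.0, 24.0, 17.0, 13.0, 9.0, 7.0, 5.0, 4.0, 0.0 cfs; ΣQ_DR = 120.0 cfs, peak = 33.0 cfs.
Runoff depth d = ΣQ_DR·Δt / A = 120.0 × 10800 / (0.372 mi²) = 1.500 in.
The 1-inch UH is the DRH scaled by (1 in)/d, so U_p = 33.0 × 1/1.500 = 22.0 cfs.

U_p ≈ 22.0 cfs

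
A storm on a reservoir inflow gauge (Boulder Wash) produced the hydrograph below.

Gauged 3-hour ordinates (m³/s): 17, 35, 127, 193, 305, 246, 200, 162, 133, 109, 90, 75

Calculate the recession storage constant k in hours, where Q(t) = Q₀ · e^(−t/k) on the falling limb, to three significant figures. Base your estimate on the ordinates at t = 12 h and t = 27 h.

k ≈ 14.6 h

On the falling limb, Q drops from 305 to 109 m³/s between t = 12 h and t = 27 h (Δt = 15 h).
k = −Δt / ln(Q₂/Q₁) = −15 / ln(109/305) = 14.6 h.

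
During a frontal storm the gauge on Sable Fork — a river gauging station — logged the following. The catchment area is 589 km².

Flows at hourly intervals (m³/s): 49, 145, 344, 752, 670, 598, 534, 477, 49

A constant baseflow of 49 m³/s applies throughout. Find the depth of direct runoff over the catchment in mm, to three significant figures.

Direct runoff: 0.0, 96.0, 295.0, 703.0, 621.0, 549.0, 485.0, 428.0, 0.0 m³/s; ΣQ_DR = 3177 m³/s.
V = ΣQ_DR · Δt = 3177 × 3600 s = 1.144 × 10^7 m³.
Over A = 589 km², depth = V / A = 19.4 mm.

d ≈ 19.4 mm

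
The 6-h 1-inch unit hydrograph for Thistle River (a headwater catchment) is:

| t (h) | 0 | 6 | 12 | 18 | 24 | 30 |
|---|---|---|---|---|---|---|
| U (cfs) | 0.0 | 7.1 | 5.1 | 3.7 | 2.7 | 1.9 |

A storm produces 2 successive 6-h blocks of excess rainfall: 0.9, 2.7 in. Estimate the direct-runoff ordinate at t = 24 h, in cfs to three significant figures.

By discrete convolution, Q_j = Σ (P_i / 1 in) · U_{j−i}.
At t = 24 h (j=4): Q = (0.9/1)·2.7 + (2.7/1)·3.7 = 12.4 cfs.

Q ≈ 12.4 cfs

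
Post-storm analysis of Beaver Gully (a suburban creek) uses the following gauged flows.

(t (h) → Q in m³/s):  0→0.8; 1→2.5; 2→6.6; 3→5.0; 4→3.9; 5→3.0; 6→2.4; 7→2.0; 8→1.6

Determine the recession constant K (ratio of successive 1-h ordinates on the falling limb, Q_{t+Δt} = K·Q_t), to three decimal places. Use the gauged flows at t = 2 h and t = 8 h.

K ≈ 0.790

Using the recession-limb readings at t = 2 h and t = 8 h: Q falls from 6.6 to 1.6 m³/s over 6 intervals.
K = (Q₂/Q₁)^(1/6) = (1.6/6.6)^(1/6) = 0.790.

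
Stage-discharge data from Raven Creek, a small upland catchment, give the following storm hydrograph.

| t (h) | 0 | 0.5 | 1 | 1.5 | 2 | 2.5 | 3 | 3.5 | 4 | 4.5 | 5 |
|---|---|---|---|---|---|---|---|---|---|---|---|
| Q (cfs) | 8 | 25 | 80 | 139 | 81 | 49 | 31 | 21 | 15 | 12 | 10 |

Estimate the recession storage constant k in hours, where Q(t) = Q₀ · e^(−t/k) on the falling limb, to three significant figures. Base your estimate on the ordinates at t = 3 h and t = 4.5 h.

k ≈ 1.58 h

On the falling limb, Q drops from 31 to 12 cfs between t = 3 h and t = 4.5 h (Δt = 1.5 h).
k = −Δt / ln(Q₂/Q₁) = −1.5 / ln(12/31) = 1.58 h.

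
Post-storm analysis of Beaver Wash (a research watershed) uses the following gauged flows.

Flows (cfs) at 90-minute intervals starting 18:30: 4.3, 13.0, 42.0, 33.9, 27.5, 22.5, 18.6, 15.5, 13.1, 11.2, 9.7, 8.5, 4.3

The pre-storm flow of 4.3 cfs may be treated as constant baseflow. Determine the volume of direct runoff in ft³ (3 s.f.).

V ≈ 9.08 × 10^5 ft³

Direct-runoff ordinates (Q − Q_b): 0.0, 8.7, 37.7, 29.6, 23.2, 18.2, 14.3, 11.2, 8.8, 6.9, 5.4, 4.2, 0.0 cfs.
ΣQ_DR = 168.2 cfs.
With Δt = 1.5 h = 5400 s, V = ΣQ_DR · Δt = 168.2 × 5400 = 9.08 × 10^5 ft³.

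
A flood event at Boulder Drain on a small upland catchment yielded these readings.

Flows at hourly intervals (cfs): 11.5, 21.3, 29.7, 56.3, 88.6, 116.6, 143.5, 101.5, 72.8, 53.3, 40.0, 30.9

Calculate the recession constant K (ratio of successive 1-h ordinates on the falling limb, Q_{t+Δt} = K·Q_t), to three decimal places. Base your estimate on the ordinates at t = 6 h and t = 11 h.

Using the recession-limb readings at t = 6 h and t = 11 h: Q falls from 143.5 to 30.9 cfs over 5 intervals.
K = (Q₂/Q₁)^(1/5) = (30.9/143.5)^(1/5) = 0.736.

K ≈ 0.736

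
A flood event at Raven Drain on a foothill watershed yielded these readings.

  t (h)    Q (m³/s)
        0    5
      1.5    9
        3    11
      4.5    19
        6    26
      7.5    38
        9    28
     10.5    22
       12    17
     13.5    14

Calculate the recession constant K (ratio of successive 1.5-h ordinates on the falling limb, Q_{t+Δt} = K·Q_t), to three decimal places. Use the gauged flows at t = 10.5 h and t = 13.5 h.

K ≈ 0.798

Using the recession-limb readings at t = 10.5 h and t = 13.5 h: Q falls from 22 to 14 m³/s over 2 intervals.
K = (Q₂/Q₁)^(1/2) = (14/22)^(1/2) = 0.798.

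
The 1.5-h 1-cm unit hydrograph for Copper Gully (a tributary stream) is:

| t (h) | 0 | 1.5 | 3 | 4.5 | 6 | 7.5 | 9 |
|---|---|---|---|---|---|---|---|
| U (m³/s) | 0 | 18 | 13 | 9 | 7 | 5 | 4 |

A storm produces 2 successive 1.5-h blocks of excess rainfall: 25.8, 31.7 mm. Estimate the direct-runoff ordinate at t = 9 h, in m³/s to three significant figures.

Q ≈ 26.2 m³/s

By discrete convolution, Q_j = Σ (P_i / 10 mm) · U_{j−i}.
At t = 9 h (j=6): Q = (25.8/10)·4 + (31.7/10)·5 = 26.2 m³/s.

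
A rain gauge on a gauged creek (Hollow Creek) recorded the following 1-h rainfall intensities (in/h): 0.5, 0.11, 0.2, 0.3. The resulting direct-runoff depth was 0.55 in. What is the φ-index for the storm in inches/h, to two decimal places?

φ ≈ 0.15 in/h

Only the 3 blocks with intensity above φ contribute runoff: 0.5, 0.2, 0.3 in/h.
Σ(I−φ)·Δt = d  ⇒  (0.5+0.2+0.3 − 3φ)·1 = 0.55
φ = (1.000 − 0.55/1) / 3 = 0.15 in/h.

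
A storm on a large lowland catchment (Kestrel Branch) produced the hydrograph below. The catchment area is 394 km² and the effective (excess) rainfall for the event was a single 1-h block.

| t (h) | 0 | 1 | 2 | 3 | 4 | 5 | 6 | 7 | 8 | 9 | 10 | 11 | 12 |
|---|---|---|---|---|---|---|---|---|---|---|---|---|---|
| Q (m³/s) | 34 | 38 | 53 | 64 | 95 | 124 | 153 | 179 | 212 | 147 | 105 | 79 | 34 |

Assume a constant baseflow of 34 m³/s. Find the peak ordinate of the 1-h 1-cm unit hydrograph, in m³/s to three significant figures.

Direct runoff: 0.0, 4.0, 19.0, 30.0, 61.0, 90.0, 119.0, 145.0, 178.0, 113.0, 71.0, 45.0, 0.0 m³/s; ΣQ_DR = 875.0 m³/s, peak = 178.0 m³/s.
Runoff depth d = ΣQ_DR·Δt / A = 875.0 × 3600 / (394 km²) = 7.995 mm.
The 1-cm UH is the DRH scaled by (10 mm)/d, so U_p = 178.0 × 10/7.995 = 223 m³/s.

U_p ≈ 223 m³/s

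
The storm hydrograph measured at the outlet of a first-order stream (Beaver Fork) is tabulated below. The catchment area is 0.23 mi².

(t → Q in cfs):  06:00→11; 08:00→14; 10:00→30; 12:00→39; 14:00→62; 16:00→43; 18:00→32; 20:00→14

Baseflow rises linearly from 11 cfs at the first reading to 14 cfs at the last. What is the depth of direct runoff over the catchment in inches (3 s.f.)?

d ≈ 1.95 in

Direct runoff: 0.00, 2.57, 18.14, 26.71, 49.29, 29.86, 18.43, 0.00 cfs; ΣQ_DR = 145.0 cfs.
V = ΣQ_DR · Δt = 145.0 × 7200 s = 1.044 × 10^6 ft³.
Over A = 0.23 mi², depth = V / A = 1.95 in.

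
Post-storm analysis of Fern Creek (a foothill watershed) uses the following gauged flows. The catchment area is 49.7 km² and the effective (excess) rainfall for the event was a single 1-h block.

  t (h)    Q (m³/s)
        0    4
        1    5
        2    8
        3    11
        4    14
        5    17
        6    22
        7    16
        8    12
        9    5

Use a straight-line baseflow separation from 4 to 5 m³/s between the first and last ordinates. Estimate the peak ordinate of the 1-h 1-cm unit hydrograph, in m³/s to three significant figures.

Direct runoff: 0.00, 0.89, 3.78, 6.67, 9.56, 12.44, 17.33, 11.22, 7.11, 0.00 m³/s; ΣQ_DR = 69.00 m³/s, peak = 17.33 m³/s.
Runoff depth d = ΣQ_DR·Δt / A = 69.00 × 3600 / (49.7 km²) = 4.998 mm.
The 1-cm UH is the DRH scaled by (10 mm)/d, so U_p = 17.33 × 10/4.998 = 34.7 m³/s.

U_p ≈ 34.7 m³/s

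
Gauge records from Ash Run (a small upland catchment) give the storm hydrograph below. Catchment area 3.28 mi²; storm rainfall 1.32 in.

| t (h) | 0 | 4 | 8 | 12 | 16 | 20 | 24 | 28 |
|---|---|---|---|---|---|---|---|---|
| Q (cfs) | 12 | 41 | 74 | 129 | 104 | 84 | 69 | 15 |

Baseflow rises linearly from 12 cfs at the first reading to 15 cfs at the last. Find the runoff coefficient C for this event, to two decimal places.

ΣQ_DR = 420.0 cfs; V = ΣQ_DR·Δt = 6.048 × 10^6 ft³.
Runoff depth d = V / A = 0.7937 in.
C = d / P = 0.7937 / 1.32 = 0.60.

C ≈ 0.60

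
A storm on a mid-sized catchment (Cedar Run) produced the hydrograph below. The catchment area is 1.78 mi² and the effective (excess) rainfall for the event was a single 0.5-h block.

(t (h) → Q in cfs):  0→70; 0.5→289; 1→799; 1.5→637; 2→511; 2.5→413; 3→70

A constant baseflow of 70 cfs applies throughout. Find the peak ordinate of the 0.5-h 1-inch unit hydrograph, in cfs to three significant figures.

U_p ≈ 728 cfs

Direct runoff: 0.0, 219.0, 729.0, 567.0, 441.0, 343.0, 0.0 cfs; ΣQ_DR = 2299 cfs, peak = 729.0 cfs.
Runoff depth d = ΣQ_DR·Δt / A = 2299 × 1800 / (1.78 mi²) = 1.001 in.
The 1-inch UH is the DRH scaled by (1 in)/d, so U_p = 729.0 × 1/1.001 = 728 cfs.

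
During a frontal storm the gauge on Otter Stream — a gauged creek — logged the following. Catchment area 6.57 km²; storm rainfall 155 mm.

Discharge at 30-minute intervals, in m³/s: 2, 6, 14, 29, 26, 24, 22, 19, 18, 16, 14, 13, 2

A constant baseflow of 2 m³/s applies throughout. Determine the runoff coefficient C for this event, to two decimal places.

ΣQ_DR = 179.0 m³/s; V = ΣQ_DR·Δt = 3.222 × 10^5 m³.
Runoff depth d = V / A = 49.04 mm.
C = d / P = 49.04 / 155 = 0.32.

C ≈ 0.32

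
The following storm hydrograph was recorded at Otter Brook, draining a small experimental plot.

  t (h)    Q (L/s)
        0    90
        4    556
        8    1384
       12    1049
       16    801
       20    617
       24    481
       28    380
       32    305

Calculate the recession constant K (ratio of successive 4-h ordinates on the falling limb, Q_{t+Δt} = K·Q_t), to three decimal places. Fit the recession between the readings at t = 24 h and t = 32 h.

K ≈ 0.796

Using the recession-limb readings at t = 24 h and t = 32 h: Q falls from 481 to 305 L/s over 2 intervals.
K = (Q₂/Q₁)^(1/2) = (305/481)^(1/2) = 0.796.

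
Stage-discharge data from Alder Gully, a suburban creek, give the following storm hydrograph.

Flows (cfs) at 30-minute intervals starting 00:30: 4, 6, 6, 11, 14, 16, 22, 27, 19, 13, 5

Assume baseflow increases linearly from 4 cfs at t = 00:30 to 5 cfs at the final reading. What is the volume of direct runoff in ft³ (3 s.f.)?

Direct-runoff ordinates (Q − Q_b): 0.00, 1.90, 1.80, 6.70, 9.60, 11.50, 17.40, 22.30, 14.20, 8.10, 0.00 cfs.
ΣQ_DR = 93.50 cfs.
With Δt = 0.5 h = 1800 s, V = ΣQ_DR · Δt = 93.50 × 1800 = 1.68 × 10^5 ft³.

V ≈ 1.68 × 10^5 ft³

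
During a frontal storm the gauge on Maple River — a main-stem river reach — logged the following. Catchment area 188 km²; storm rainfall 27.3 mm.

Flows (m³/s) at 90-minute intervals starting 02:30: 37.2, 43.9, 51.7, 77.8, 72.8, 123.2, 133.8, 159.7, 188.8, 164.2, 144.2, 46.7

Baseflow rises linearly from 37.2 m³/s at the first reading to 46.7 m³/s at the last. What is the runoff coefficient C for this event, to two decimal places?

ΣQ_DR = 740.6 m³/s; V = ΣQ_DR·Δt = 3.999 × 10^6 m³.
Runoff depth d = V / A = 21.27 mm.
C = d / P = 21.27 / 27.3 = 0.78.

C ≈ 0.78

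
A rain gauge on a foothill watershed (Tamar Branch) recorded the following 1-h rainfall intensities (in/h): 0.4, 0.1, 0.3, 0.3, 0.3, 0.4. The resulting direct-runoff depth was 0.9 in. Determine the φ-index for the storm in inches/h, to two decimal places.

Only the 5 blocks with intensity above φ contribute runoff: 0.4, 0.3, 0.3, 0.3, 0.4 in/h.
Σ(I−φ)·Δt = d  ⇒  (0.4+0.3+0.3+0.3+0.4 − 5φ)·1 = 0.9
φ = (1.700 − 0.9/1) / 5 = 0.16 in/h.

φ ≈ 0.16 in/h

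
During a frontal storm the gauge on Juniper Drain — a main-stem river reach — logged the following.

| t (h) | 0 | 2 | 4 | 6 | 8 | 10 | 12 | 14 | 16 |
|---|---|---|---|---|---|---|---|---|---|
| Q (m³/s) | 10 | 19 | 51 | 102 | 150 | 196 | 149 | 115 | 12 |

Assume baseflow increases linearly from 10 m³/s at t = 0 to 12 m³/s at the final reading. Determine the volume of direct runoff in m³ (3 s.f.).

Direct-runoff ordinates (Q − Q_b): 0.00, 8.75, 40.50, 91.25, 139.00, 184.75, 137.50, 103.25, 0.00 m³/s.
ΣQ_DR = 705.0 m³/s.
With Δt = 2 h = 7200 s, V = ΣQ_DR · Δt = 705.0 × 7200 = 5.08 × 10^6 m³.

V ≈ 5.08 × 10^6 m³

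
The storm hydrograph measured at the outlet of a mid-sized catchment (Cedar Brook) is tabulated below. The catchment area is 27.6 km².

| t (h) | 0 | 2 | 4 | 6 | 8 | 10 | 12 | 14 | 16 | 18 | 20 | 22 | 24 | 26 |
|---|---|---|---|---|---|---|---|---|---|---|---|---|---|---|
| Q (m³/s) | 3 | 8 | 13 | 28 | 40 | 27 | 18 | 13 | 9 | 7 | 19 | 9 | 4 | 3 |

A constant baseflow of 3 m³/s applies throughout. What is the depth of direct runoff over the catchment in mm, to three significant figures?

d ≈ 41.5 mm

Direct runoff: 0.0, 5.0, 10.0, 25.0, 37.0, 24.0, 15.0, 10.0, 6.0, 4.0, 16.0, 6.0, 1.0, 0.0 m³/s; ΣQ_DR = 159.0 m³/s.
V = ΣQ_DR · Δt = 159.0 × 7200 s = 1.145 × 10^6 m³.
Over A = 27.6 km², depth = V / A = 41.5 mm.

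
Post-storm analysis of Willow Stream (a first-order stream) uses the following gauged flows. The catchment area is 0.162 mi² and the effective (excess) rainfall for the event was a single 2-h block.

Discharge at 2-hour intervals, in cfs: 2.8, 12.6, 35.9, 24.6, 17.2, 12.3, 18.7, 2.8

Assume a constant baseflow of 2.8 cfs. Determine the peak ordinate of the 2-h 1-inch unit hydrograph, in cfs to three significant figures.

Direct runoff: 0.0, 9.8, 33.1, 21.8, 14.4, 9.5, 15.9, 0.0 cfs; ΣQ_DR = 104.5 cfs, peak = 33.1 cfs.
Runoff depth d = ΣQ_DR·Δt / A = 104.5 × 7200 / (0.162 mi²) = 1.999 in.
The 1-inch UH is the DRH scaled by (1 in)/d, so U_p = 33.1 × 1/1.999 = 16.6 cfs.

U_p ≈ 16.6 cfs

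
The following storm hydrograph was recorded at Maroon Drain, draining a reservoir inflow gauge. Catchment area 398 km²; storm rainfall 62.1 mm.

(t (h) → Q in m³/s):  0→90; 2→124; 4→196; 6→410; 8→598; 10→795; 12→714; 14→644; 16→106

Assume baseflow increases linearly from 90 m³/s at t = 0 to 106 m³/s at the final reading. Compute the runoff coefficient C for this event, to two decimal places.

ΣQ_DR = 2795 m³/s; V = ΣQ_DR·Δt = 2.012 × 10^7 m³.
Runoff depth d = V / A = 50.56 mm.
C = d / P = 50.56 / 62.1 = 0.81.

C ≈ 0.81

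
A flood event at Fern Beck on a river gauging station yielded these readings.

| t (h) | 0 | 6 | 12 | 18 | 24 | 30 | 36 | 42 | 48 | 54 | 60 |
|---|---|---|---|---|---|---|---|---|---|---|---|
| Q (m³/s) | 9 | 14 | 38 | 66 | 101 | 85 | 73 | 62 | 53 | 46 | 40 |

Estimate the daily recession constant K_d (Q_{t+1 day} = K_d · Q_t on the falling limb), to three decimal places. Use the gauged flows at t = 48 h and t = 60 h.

Between t = 48 h and t = 60 h the flow falls from 53 to 40 m³/s over 2×6 h = 12 h.
Per-interval ratio K = (40/53)^(1/2) = 0.8687; K_d = K^(24/6) = 0.570.

K_d ≈ 0.570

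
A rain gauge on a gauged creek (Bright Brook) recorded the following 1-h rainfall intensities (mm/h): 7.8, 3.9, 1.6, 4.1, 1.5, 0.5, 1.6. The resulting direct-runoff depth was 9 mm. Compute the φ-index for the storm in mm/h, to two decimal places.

φ ≈ 2.27 mm/h

Only the 3 blocks with intensity above φ contribute runoff: 7.8, 3.9, 4.1 mm/h.
Σ(I−φ)·Δt = d  ⇒  (7.8+3.9+4.1 − 3φ)·1 = 9
φ = (15.80 − 9/1) / 3 = 2.27 mm/h.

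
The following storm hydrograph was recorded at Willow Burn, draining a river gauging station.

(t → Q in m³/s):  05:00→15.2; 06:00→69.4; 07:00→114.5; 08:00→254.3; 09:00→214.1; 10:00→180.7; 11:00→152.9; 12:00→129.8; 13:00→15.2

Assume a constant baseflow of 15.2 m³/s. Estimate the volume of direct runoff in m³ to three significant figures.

V ≈ 3.63 × 10^6 m³

Direct-runoff ordinates (Q − Q_b): 0.0, 54.2, 99.3, 239.1, 198.9, 165.5, 137.7, 114.6, 0.0 m³/s.
ΣQ_DR = 1009 m³/s.
With Δt = 1 h = 3600 s, V = ΣQ_DR · Δt = 1009 × 3600 = 3.63 × 10^6 m³.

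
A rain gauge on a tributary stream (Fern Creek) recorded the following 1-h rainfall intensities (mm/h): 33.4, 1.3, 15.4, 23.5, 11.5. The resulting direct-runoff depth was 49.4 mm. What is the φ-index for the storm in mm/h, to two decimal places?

φ ≈ 8.60 mm/h

Only the 4 blocks with intensity above φ contribute runoff: 33.4, 15.4, 23.5, 11.5 mm/h.
Σ(I−φ)·Δt = d  ⇒  (33.4+15.4+23.5+11.5 − 4φ)·1 = 49.4
φ = (83.80 − 49.4/1) / 4 = 8.60 mm/h.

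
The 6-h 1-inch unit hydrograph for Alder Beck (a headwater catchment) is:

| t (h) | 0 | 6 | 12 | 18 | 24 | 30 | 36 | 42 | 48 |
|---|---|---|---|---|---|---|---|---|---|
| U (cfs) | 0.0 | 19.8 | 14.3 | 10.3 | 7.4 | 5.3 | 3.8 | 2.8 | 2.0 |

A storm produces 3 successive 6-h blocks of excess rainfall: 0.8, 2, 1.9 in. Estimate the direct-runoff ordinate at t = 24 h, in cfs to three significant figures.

Q ≈ 53.7 cfs

By discrete convolution, Q_j = Σ (P_i / 1 in) · U_{j−i}.
At t = 24 h (j=4): Q = (0.8/1)·7.4 + (2/1)·10.3 + (1.9/1)·14.3 = 53.7 cfs.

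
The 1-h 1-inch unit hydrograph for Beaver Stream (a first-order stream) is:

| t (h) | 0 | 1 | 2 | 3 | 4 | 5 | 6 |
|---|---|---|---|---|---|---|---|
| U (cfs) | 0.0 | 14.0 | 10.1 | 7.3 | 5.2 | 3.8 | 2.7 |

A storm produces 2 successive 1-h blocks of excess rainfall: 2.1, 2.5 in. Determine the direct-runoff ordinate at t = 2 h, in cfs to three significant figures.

By discrete convolution, Q_j = Σ (P_i / 1 in) · U_{j−i}.
At t = 2 h (j=2): Q = (2.1/1)·10.1 + (2.5/1)·14.0 = 56.2 cfs.

Q ≈ 56.2 cfs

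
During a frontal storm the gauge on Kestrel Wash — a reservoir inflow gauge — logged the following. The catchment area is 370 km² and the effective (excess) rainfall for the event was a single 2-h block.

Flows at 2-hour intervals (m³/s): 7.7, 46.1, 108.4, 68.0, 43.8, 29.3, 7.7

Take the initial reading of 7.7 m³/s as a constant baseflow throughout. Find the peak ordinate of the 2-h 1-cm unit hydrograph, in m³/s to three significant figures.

Direct runoff: 0.0, 38.4, 100.7, 60.3, 36.1, 21.6, 0.0 m³/s; ΣQ_DR = 257.1 m³/s, peak = 100.7 m³/s.
Runoff depth d = ΣQ_DR·Δt / A = 257.1 × 7200 / (370 km²) = 5.003 mm.
The 1-cm UH is the DRH scaled by (10 mm)/d, so U_p = 100.7 × 10/5.003 = 201 m³/s.

U_p ≈ 201 m³/s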